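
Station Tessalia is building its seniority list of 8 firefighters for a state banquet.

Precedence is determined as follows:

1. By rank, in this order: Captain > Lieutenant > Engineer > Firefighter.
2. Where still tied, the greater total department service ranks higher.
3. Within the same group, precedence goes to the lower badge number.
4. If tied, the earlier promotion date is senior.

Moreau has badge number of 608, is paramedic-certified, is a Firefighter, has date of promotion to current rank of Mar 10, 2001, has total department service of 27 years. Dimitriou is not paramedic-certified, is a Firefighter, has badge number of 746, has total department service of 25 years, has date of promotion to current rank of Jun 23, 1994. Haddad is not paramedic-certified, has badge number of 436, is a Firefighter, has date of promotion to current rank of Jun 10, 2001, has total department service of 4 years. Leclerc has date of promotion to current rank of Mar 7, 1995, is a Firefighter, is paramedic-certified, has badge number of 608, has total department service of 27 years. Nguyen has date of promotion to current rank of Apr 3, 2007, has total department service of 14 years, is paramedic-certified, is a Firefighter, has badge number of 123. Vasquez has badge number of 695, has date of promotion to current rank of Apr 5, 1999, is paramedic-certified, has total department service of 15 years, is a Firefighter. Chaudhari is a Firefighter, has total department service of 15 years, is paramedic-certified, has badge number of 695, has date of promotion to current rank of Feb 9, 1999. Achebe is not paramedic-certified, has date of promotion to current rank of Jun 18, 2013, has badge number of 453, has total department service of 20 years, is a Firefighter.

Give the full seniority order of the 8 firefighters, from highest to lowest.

By rank: Leclerc, Moreau, Dimitriou, Achebe, Chaudhari, Vasquez, Nguyen and Haddad (Firefighter).
Among Leclerc, Moreau, Dimitriou, Achebe, Chaudhari, Vasquez, Nguyen and Haddad, by total department service (higher first): Leclerc and Moreau (27 years) before Dimitriou (25 years) before Achebe (20 years) before Chaudhari and Vasquez (15 years) before Nguyen (14 years) before Haddad (4 years).
Leclerc and Moreau both have badge number 608, so the next rule applies.
Among Leclerc and Moreau, by date of promotion to current rank (earlier first): Leclerc (Mar 7, 1995) before Moreau (Mar 10, 2001).
Chaudhari and Vasquez both have badge number 695, so the next rule applies.
Among Chaudhari and Vasquez, by date of promotion to current rank (earlier first): Chaudhari (Feb 9, 1999) before Vasquez (Apr 5, 1999).
Full order: Leclerc, Moreau, Dimitriou, Achebe, Chaudhari, Vasquez, Nguyen, Haddad.

Leclerc, Moreau, Dimitriou, Achebe, Chaudhari, Vasquez, Nguyen, Haddad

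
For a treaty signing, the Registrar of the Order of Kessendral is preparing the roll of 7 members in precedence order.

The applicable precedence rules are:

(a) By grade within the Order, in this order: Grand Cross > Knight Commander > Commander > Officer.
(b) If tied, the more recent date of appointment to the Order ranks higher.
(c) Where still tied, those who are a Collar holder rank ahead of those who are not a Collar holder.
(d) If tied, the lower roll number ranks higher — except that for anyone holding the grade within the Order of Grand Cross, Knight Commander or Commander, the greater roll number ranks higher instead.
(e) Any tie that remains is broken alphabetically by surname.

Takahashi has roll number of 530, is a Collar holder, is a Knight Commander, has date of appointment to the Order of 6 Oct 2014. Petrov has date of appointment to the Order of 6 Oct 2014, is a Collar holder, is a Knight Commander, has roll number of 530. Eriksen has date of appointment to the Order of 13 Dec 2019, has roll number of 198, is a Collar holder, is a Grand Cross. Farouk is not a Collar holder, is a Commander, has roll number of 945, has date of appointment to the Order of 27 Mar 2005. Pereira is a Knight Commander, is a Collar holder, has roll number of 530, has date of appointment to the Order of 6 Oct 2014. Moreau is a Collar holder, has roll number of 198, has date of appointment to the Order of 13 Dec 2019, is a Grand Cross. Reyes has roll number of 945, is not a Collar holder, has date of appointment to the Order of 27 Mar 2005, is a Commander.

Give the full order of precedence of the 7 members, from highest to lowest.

By grade within the Order: Eriksen and Moreau (Grand Cross); then Pereira, Petrov and Takahashi (Knight Commander); then Farouk and Reyes (Commander).
Eriksen and Moreau both have date of appointment to the Order 13 Dec 2019, so the next rule applies.
Eriksen and Moreau are each a Collar holder, so the next rule applies.
Eriksen and Moreau both have roll number 198, so the next rule applies.
Among Eriksen and Moreau, alphabetically by surname: Eriksen before Moreau.
Pereira, Petrov and Takahashi all have date of appointment to the Order 6 Oct 2014, so the next rule applies.
Pereira, Petrov and Takahashi are each a Collar holder, so the next rule applies.
Pereira, Petrov and Takahashi all have roll number 530, so the next rule applies.
Among Pereira, Petrov and Takahashi, alphabetically by surname: Pereira before Petrov before Takahashi.
Farouk and Reyes both have date of appointment to the Order 27 Mar 2005, so the next rule applies.
Farouk and Reyes are each not a Collar holder, so the next rule applies.
Farouk and Reyes both have roll number 945, so the next rule applies.
Among Farouk and Reyes, alphabetically by surname: Farouk before Reyes.
Full order: Eriksen, Moreau, Pereira, Petrov, Takahashi, Farouk, Reyes.

Eriksen, Moreau, Pereira, Petrov, Takahashi, Farouk, Reyes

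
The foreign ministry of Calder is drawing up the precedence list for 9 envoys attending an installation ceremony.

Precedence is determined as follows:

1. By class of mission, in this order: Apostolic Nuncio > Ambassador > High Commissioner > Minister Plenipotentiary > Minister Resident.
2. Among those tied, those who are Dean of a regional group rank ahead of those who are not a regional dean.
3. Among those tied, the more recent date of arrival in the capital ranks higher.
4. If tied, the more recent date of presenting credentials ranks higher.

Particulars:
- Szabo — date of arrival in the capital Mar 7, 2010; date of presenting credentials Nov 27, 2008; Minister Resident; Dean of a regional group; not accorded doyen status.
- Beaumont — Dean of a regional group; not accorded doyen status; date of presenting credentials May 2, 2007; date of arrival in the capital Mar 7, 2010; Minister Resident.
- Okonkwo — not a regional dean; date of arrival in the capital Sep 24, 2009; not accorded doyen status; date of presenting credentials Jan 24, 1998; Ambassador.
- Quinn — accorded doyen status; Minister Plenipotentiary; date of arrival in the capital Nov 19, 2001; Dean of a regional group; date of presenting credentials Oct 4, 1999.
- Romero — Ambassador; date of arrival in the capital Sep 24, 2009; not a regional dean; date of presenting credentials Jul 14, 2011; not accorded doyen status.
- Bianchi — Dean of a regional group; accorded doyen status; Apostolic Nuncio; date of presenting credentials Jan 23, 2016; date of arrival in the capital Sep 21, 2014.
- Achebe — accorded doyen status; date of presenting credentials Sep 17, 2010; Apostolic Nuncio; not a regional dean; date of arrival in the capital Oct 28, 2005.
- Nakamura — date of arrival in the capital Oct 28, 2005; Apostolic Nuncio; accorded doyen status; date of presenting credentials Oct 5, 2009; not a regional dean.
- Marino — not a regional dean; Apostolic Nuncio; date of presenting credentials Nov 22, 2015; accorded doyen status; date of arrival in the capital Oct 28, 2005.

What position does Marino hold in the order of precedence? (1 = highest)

2

By class of mission: Bianchi, Marino, Achebe and Nakamura (Apostolic Nuncio); then Romero and Okonkwo (Ambassador); then Quinn (Minister Plenipotentiary); then Szabo and Beaumont (Minister Resident).
Among Bianchi, Marino, Achebe and Nakamura, Dean of a regional group before not a regional dean: Bianchi (Dean of a regional group) before Marino, Achebe and Nakamura (not a regional dean).
Marino, Achebe and Nakamura all have date of arrival in the capital Oct 28, 2005, so the next rule applies.
Among Marino, Achebe and Nakamura, by date of presenting credentials (later first): Marino (Nov 22, 2015) before Achebe (Sep 17, 2010) before Nakamura (Oct 5, 2009).
Romero and Okonkwo are each not a regional dean, so the next rule applies.
Romero and Okonkwo both have date of arrival in the capital Sep 24, 2009, so the next rule applies.
Among Romero and Okonkwo, by date of presenting credentials (later first): Romero (Jul 14, 2011) before Okonkwo (Jan 24, 1998).
Szabo and Beaumont are each Dean of a regional group, so the next rule applies.
Szabo and Beaumont both have date of arrival in the capital Mar 7, 2010, so the next rule applies.
Among Szabo and Beaumont, by date of presenting credentials (later first): Szabo (Nov 27, 2008) before Beaumont (May 2, 2007).
Order: Bianchi, Marino, Achebe, Nakamura, Romero, Okonkwo, Quinn, Szabo, Beaumont. So position 2.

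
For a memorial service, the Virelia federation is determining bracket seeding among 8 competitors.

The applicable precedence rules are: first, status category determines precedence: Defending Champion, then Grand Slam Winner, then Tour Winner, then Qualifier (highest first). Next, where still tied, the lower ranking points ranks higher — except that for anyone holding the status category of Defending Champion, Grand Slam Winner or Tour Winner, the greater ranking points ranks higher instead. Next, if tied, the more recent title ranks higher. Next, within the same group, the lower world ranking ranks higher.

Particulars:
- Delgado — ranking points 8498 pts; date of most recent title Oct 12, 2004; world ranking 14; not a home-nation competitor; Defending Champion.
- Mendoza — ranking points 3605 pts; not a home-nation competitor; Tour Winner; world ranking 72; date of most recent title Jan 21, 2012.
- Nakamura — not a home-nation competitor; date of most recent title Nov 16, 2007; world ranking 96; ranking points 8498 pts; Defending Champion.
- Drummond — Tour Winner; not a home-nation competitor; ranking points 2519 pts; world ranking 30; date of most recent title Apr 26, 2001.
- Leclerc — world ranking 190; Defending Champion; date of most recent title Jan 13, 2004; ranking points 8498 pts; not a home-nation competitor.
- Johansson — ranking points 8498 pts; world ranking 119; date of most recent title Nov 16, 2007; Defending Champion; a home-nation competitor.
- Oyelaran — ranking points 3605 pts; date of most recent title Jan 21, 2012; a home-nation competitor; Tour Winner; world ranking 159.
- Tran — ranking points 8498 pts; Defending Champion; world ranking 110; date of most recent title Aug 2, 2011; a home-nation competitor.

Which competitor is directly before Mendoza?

Leclerc

By status category: Tran, Nakamura, Johansson, Delgado and Leclerc (Defending Champion); then Mendoza, Oyelaran and Drummond (Tour Winner).
Tran, Nakamura, Johansson, Delgado and Leclerc all have ranking points 8498 pts, so the next rule applies.
Among Tran, Nakamura, Johansson, Delgado and Leclerc, by date of most recent title (later first): Tran (Aug 2, 2011) before Nakamura and Johansson (Nov 16, 2007) before Delgado (Oct 12, 2004) before Leclerc (Jan 13, 2004).
Among Nakamura and Johansson, by world ranking (lower first): Nakamura (96) before Johansson (119).
Among Mendoza, Oyelaran and Drummond, by ranking points (higher first) (reversed rule for this group): Mendoza and Oyelaran (3605 pts) before Drummond (2519 pts).
Mendoza and Oyelaran both have date of most recent title Jan 21, 2012, so the next rule applies.
Among Mendoza and Oyelaran, by world ranking (lower first): Mendoza (72) before Oyelaran (159).
Order: Tran, Nakamura, Johansson, Delgado, Leclerc, Mendoza, Oyelaran, Drummond.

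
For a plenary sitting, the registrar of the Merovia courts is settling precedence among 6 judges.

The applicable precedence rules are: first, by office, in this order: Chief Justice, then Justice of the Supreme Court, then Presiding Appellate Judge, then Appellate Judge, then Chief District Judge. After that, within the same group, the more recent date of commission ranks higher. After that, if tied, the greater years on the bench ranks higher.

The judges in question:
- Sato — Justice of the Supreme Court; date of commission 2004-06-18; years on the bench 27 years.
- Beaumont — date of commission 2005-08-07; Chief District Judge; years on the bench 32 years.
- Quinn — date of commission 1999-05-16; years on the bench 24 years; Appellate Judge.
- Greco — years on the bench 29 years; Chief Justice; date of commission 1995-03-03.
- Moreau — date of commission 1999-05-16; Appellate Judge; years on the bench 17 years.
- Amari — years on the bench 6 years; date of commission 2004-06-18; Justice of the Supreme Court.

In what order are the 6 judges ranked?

By office: Greco (Chief Justice); then Sato and Amari (Justice of the Supreme Court); then Quinn and Moreau (Appellate Judge); then Beaumont (Chief District Judge).
Sato and Amari both have date of commission 2004-06-18, so the next rule applies.
Among Sato and Amari, by years on the bench (higher first): Sato (27 years) before Amari (6 years).
Quinn and Moreau both have date of commission 1999-05-16, so the next rule applies.
Among Quinn and Moreau, by years on the bench (higher first): Quinn (24 years) before Moreau (17 years).
Full order: Greco, Sato, Amari, Quinn, Moreau, Beaumont.

Greco, Sato, Amari, Quinn, Moreau, Beaumont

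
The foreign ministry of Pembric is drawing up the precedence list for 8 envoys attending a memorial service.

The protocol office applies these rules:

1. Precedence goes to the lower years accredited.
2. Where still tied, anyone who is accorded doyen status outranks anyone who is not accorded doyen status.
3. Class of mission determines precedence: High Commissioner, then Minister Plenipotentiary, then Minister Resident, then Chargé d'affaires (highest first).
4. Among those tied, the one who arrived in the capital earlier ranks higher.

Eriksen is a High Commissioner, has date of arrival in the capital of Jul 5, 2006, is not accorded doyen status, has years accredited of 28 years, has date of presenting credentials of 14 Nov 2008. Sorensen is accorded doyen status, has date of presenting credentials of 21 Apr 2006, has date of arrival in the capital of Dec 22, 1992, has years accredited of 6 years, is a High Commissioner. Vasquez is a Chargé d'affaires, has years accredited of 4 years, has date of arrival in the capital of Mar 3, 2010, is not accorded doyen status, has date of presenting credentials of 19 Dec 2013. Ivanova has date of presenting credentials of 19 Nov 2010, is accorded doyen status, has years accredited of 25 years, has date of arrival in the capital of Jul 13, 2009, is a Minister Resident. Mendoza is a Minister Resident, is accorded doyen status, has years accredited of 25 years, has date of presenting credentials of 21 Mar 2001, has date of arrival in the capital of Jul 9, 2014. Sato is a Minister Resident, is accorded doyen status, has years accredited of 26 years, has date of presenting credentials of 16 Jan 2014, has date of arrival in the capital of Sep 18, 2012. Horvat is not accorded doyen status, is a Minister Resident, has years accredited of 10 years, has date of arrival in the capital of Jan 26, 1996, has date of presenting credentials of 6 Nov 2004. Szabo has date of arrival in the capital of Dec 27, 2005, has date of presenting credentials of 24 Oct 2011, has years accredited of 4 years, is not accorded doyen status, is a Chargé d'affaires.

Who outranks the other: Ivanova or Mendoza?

Ivanova

By years accredited (lower first): Szabo and Vasquez (both 4 years); then Sorensen (6 years); then Horvat (10 years); then Ivanova and Mendoza (both 25 years); then Sato (26 years); then Eriksen (28 years).
Szabo and Vasquez are each not accorded doyen status, so the next rule applies.
Szabo and Vasquez are each Chargé d'affaires, so the next rule applies.
Among Szabo and Vasquez, by date of arrival in the capital (earlier first): Szabo (Dec 27, 2005) before Vasquez (Mar 3, 2010).
Ivanova and Mendoza are each accorded doyen status, so the next rule applies.
Ivanova and Mendoza are each Minister Resident, so the next rule applies.
Among Ivanova and Mendoza, by date of arrival in the capital (earlier first): Ivanova (Jul 13, 2009) before Mendoza (Jul 9, 2014).
So Ivanova takes precedence.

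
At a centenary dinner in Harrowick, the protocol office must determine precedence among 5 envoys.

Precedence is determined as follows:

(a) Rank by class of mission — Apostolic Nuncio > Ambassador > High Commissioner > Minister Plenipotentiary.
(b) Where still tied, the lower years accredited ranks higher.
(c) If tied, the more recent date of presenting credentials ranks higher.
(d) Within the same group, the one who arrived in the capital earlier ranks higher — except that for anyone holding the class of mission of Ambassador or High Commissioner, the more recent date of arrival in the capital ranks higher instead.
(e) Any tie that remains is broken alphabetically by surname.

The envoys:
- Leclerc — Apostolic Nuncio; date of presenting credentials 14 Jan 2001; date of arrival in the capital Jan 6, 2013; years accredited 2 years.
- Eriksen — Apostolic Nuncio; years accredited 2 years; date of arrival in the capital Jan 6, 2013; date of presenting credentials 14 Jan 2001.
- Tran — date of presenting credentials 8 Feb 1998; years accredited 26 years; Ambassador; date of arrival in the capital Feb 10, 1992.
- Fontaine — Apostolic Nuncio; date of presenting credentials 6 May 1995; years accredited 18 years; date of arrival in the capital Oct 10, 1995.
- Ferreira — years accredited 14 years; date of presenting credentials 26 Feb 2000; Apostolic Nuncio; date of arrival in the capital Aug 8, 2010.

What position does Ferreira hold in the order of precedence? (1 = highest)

By class of mission: Eriksen, Leclerc, Ferreira and Fontaine (Apostolic Nuncio); then Tran (Ambassador).
Among Eriksen, Leclerc, Ferreira and Fontaine, by years accredited (lower first): Eriksen and Leclerc (2 years) before Ferreira (14 years) before Fontaine (18 years).
Eriksen and Leclerc both have date of presenting credentials 14 Jan 2001, so the next rule applies.
Eriksen and Leclerc both have date of arrival in the capital Jan 6, 2013, so the next rule applies.
Among Eriksen and Leclerc, alphabetically by surname: Eriksen before Leclerc.
Order: Eriksen, Leclerc, Ferreira, Fontaine, Tran. So position 3.

3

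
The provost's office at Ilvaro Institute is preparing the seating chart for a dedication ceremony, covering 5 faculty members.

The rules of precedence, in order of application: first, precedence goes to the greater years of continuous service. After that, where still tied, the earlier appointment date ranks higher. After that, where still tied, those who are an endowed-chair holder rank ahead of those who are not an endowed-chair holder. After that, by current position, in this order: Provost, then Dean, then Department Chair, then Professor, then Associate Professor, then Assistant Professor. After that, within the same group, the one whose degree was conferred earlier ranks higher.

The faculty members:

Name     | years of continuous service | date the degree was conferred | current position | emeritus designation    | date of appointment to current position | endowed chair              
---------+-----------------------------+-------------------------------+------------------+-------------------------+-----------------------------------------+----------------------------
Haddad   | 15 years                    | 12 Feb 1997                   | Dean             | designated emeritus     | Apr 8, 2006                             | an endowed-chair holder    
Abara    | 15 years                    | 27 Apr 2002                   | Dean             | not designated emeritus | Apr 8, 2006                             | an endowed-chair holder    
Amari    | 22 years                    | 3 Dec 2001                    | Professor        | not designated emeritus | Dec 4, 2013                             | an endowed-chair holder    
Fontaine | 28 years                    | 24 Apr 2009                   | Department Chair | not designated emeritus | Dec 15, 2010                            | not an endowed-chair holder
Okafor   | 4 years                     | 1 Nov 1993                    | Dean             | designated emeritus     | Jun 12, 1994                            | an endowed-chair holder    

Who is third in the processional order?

By years of continuous service (higher first): Fontaine (28 years); then Amari (22 years); then Haddad and Abara (both 15 years); then Okafor (4 years).
Haddad and Abara both have date of appointment to current position Apr 8, 2006, so the next rule applies.
Haddad and Abara are each an endowed-chair holder, so the next rule applies.
Haddad and Abara are each Dean, so the next rule applies.
Among Haddad and Abara, by date the degree was conferred (earlier first): Haddad (12 Feb 1997) before Abara (27 Apr 2002).
Order: Fontaine, Amari, Haddad, Abara, Okafor.

Haddad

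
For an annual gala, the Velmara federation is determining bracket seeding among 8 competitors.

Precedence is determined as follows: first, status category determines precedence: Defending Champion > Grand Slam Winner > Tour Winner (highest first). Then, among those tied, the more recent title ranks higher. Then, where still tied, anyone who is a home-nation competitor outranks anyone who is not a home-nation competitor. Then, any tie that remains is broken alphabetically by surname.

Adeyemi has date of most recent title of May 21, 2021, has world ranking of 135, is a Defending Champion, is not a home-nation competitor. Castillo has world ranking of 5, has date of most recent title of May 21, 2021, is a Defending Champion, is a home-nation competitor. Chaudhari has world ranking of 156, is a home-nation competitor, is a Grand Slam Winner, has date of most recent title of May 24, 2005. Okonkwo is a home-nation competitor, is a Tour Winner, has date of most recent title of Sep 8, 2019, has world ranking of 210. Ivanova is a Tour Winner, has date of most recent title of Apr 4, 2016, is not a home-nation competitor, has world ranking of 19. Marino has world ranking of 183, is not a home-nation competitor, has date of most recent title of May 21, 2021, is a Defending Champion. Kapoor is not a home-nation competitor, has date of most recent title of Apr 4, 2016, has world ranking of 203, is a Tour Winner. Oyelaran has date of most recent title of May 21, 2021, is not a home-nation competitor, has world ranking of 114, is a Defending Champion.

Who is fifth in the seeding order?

Chaudhari

By status category: Castillo, Adeyemi, Marino and Oyelaran (Defending Champion); then Chaudhari (Grand Slam Winner); then Okonkwo, Ivanova and Kapoor (Tour Winner).
Castillo, Adeyemi, Marino and Oyelaran all have date of most recent title May 21, 2021, so the next rule applies.
Among Castillo, Adeyemi, Marino and Oyelaran, a home-nation competitor before not a home-nation competitor: Castillo (a home-nation competitor) before Adeyemi, Marino and Oyelaran (not a home-nation competitor).
Among Adeyemi, Marino and Oyelaran, alphabetically by surname: Adeyemi before Marino before Oyelaran.
Among Okonkwo, Ivanova and Kapoor, by date of most recent title (later first): Okonkwo (Sep 8, 2019) before Ivanova and Kapoor (Apr 4, 2016).
Ivanova and Kapoor are each not a home-nation competitor, so the next rule applies.
Among Ivanova and Kapoor, alphabetically by surname: Ivanova before Kapoor.
Order: Castillo, Adeyemi, Marino, Oyelaran, Chaudhari, Okonkwo, Ivanova, Kapoor.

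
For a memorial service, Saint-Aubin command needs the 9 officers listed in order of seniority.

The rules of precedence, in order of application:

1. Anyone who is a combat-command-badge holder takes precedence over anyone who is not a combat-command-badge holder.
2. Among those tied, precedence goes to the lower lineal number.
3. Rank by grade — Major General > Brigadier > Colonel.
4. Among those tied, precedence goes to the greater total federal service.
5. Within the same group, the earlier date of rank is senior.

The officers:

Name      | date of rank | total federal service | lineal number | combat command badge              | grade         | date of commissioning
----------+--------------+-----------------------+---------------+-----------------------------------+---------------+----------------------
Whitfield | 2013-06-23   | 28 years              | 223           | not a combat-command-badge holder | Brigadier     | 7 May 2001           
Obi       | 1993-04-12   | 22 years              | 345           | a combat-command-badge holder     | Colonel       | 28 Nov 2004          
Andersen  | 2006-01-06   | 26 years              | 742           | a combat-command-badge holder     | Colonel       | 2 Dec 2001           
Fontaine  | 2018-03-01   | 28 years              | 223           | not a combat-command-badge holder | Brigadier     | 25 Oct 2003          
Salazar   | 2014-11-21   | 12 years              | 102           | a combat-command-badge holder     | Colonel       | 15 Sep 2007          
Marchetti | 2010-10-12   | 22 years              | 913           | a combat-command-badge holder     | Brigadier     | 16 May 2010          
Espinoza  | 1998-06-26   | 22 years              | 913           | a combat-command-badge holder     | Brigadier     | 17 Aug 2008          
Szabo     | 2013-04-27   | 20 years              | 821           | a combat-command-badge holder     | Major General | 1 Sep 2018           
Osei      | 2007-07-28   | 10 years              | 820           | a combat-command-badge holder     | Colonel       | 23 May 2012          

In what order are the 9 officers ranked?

By the first rule: Salazar, Obi, Andersen, Osei, Szabo, Espinoza and Marchetti (each a combat-command-badge holder); then Whitfield and Fontaine (both not a combat-command-badge holder).
Among Salazar, Obi, Andersen, Osei, Szabo, Espinoza and Marchetti, by lineal number (lower first): Salazar (102) before Obi (345) before Andersen (742) before Osei (820) before Szabo (821) before Espinoza and Marchetti (913).
Espinoza and Marchetti are each Brigadier, so the next rule applies.
Espinoza and Marchetti both have total federal service 22 years, so the next rule applies.
Among Espinoza and Marchetti, by date of rank (earlier first): Espinoza (1998-06-26) before Marchetti (2010-10-12).
Whitfield and Fontaine both have lineal number 223, so the next rule applies.
Whitfield and Fontaine are each Brigadier, so the next rule applies.
Whitfield and Fontaine both have total federal service 28 years, so the next rule applies.
Among Whitfield and Fontaine, by date of rank (earlier first): Whitfield (2013-06-23) before Fontaine (2018-03-01).
Full order: Salazar, Obi, Andersen, Osei, Szabo, Espinoza, Marchetti, Whitfield, Fontaine.

Salazar, Obi, Andersen, Osei, Szabo, Espinoza, Marchetti, Whitfield, Fontaine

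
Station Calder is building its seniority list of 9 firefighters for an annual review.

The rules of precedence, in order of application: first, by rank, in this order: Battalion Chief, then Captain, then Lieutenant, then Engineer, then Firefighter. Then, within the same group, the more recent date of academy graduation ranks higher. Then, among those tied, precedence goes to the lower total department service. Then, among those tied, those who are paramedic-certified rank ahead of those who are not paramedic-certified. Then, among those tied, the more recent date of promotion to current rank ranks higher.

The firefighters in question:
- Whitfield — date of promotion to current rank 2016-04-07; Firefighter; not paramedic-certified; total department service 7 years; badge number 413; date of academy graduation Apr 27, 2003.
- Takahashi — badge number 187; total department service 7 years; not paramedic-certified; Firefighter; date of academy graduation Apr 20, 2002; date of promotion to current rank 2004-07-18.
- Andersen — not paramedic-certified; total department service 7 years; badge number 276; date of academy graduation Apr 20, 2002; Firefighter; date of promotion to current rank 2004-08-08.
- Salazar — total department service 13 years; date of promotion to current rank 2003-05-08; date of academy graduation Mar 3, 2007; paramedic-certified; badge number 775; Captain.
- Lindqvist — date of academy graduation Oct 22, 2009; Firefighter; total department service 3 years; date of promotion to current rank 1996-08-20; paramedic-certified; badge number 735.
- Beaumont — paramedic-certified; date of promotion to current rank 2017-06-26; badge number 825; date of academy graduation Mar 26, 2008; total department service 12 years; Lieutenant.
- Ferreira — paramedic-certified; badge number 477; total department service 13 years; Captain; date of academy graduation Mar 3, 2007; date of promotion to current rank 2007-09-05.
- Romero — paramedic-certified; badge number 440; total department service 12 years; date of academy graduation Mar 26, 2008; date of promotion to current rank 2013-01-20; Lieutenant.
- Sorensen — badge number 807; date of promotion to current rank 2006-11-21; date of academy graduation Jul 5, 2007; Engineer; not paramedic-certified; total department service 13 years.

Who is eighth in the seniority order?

By rank: Ferreira and Salazar (Captain); then Beaumont and Romero (Lieutenant); then Sorensen (Engineer); then Lindqvist, Whitfield, Andersen and Takahashi (Firefighter).
Ferreira and Salazar both have date of academy graduation Mar 3, 2007, so the next rule applies.
Ferreira and Salazar both have total department service 13 years, so the next rule applies.
Ferreira and Salazar are each paramedic-certified, so the next rule applies.
Among Ferreira and Salazar, by date of promotion to current rank (later first): Ferreira (2007-09-05) before Salazar (2003-05-08).
Beaumont and Romero both have date of academy graduation Mar 26, 2008, so the next rule applies.
Beaumont and Romero both have total department service 12 years, so the next rule applies.
Beaumont and Romero are each paramedic-certified, so the next rule applies.
Among Beaumont and Romero, by date of promotion to current rank (later first): Beaumont (2017-06-26) before Romero (2013-01-20).
Among Lindqvist, Whitfield, Andersen and Takahashi, by date of academy graduation (later first): Lindqvist (Oct 22, 2009) before Whitfield (Apr 27, 2003) before Andersen and Takahashi (Apr 20, 2002).
Andersen and Takahashi both have total department service 7 years, so the next rule applies.
Andersen and Takahashi are each not paramedic-certified, so the next rule applies.
Among Andersen and Takahashi, by date of promotion to current rank (later first): Andersen (2004-08-08) before Takahashi (2004-07-18).
Order: Ferreira, Salazar, Beaumont, Romero, Sorensen, Lindqvist, Whitfield, Andersen, Takahashi.

Andersen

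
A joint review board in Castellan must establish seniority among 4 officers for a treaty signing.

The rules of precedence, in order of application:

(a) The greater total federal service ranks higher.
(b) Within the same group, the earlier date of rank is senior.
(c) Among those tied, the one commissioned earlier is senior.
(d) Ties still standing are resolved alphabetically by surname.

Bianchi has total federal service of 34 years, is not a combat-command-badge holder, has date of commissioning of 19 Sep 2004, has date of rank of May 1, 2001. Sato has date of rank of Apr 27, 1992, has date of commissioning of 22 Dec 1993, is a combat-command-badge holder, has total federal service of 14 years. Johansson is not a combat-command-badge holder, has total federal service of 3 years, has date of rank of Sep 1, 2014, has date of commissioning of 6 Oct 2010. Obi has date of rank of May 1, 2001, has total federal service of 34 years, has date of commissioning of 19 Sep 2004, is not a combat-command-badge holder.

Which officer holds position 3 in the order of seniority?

Sato

By total federal service (higher first): Bianchi and Obi (both 34 years); then Sato (14 years); then Johansson (3 years).
Bianchi and Obi both have date of rank May 1, 2001, so the next rule applies.
Bianchi and Obi both have date of commissioning 19 Sep 2004, so the next rule applies.
Among Bianchi and Obi, alphabetically by surname: Bianchi before Obi.
Order: Bianchi, Obi, Sato, Johansson.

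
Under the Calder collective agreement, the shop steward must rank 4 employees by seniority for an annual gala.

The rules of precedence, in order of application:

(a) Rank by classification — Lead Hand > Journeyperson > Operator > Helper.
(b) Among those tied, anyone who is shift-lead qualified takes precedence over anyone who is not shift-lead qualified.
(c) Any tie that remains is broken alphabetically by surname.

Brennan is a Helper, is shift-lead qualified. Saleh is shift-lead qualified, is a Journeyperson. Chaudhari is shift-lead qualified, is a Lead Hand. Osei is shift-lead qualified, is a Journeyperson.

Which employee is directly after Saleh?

Brennan

By classification: Chaudhari (Lead Hand); then Osei and Saleh (Journeyperson); then Brennan (Helper).
Osei and Saleh are each shift-lead qualified, so the next rule applies.
Among Osei and Saleh, alphabetically by surname: Osei before Saleh.
Order: Chaudhari, Osei, Saleh, Brennan.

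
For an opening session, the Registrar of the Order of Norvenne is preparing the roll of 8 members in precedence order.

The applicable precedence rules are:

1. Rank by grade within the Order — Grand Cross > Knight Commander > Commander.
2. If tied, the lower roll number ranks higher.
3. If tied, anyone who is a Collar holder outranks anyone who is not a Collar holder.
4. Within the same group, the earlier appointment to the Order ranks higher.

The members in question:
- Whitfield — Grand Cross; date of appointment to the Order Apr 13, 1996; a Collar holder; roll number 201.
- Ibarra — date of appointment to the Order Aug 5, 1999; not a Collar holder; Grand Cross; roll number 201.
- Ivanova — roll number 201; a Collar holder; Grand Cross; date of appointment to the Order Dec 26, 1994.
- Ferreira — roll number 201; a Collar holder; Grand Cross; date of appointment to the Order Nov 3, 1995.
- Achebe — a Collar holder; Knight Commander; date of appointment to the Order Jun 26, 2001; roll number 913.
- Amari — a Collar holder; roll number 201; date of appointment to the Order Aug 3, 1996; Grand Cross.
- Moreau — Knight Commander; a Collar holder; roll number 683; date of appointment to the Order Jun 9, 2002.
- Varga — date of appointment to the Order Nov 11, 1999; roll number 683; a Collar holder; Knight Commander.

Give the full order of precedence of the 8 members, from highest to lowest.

By grade within the Order: Ivanova, Ferreira, Whitfield, Amari and Ibarra (Grand Cross); then Varga, Moreau and Achebe (Knight Commander).
Ivanova, Ferreira, Whitfield, Amari and Ibarra all have roll number 201, so the next rule applies.
Among Ivanova, Ferreira, Whitfield, Amari and Ibarra, a Collar holder before not a Collar holder: Ivanova, Ferreira, Whitfield and Amari (a Collar holder) before Ibarra (not a Collar holder).
Among Ivanova, Ferreira, Whitfield and Amari, by date of appointment to the Order (earlier first): Ivanova (Dec 26, 1994) before Ferreira (Nov 3, 1995) before Whitfield (Apr 13, 1996) before Amari (Aug 3, 1996).
Among Varga, Moreau and Achebe, by roll number (lower first): Varga and Moreau (683) before Achebe (913).
Varga and Moreau are each a Collar holder, so the next rule applies.
Among Varga and Moreau, by date of appointment to the Order (earlier first): Varga (Nov 11, 1999) before Moreau (Jun 9, 2002).
Full order: Ivanova, Ferreira, Whitfield, Amari, Ibarra, Varga, Moreau, Achebe.

Ivanova, Ferreira, Whitfield, Amari, Ibarra, Varga, Moreau, Achebe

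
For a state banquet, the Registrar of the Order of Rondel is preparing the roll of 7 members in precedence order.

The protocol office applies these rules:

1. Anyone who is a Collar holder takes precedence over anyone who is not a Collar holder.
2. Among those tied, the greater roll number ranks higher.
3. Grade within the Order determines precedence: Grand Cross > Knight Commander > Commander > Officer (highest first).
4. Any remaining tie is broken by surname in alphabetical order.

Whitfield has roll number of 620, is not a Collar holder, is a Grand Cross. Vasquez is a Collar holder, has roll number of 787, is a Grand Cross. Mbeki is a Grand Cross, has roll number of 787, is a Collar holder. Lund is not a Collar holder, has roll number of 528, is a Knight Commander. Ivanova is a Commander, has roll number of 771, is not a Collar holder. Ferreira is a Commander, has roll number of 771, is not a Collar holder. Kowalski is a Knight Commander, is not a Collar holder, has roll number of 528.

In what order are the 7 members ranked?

By the first rule: Mbeki and Vasquez (both a Collar holder); then Ferreira, Ivanova, Whitfield, Kowalski and Lund (each not a Collar holder).
Mbeki and Vasquez both have roll number 787, so the next rule applies.
Mbeki and Vasquez are each Grand Cross, so the next rule applies.
Among Mbeki and Vasquez, alphabetically by surname: Mbeki before Vasquez.
Among Ferreira, Ivanova, Whitfield, Kowalski and Lund, by roll number (higher first): Ferreira and Ivanova (771) before Whitfield (620) before Kowalski and Lund (528).
Ferreira and Ivanova are each Commander, so the next rule applies.
Among Ferreira and Ivanova, alphabetically by surname: Ferreira before Ivanova.
Kowalski and Lund are each Knight Commander, so the next rule applies.
Among Kowalski and Lund, alphabetically by surname: Kowalski before Lund.
Full order: Mbeki, Vasquez, Ferreira, Ivanova, Whitfield, Kowalski, Lund.

Mbeki, Vasquez, Ferreira, Ivanova, Whitfield, Kowalski, Lund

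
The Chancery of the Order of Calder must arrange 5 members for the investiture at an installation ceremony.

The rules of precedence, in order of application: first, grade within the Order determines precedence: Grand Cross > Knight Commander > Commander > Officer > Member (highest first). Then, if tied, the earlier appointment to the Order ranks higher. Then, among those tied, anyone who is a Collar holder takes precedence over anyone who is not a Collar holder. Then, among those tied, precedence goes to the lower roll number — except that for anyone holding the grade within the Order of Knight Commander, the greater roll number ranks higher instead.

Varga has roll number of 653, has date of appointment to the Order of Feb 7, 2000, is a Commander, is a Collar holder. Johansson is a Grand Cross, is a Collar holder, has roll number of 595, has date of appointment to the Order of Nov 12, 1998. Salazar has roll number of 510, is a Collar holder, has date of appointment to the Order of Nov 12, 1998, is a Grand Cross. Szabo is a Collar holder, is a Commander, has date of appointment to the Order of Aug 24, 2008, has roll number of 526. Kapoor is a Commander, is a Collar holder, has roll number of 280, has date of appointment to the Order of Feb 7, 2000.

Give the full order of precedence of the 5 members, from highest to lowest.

By grade within the Order: Salazar and Johansson (Grand Cross); then Kapoor, Varga and Szabo (Commander).
Salazar and Johansson both have date of appointment to the Order Nov 12, 1998, so the next rule applies.
Salazar and Johansson are each a Collar holder, so the next rule applies.
Among Salazar and Johansson, by roll number (lower first): Salazar (510) before Johansson (595).
Among Kapoor, Varga and Szabo, by date of appointment to the Order (earlier first): Kapoor and Varga (Feb 7, 2000) before Szabo (Aug 24, 2008).
Kapoor and Varga are each a Collar holder, so the next rule applies.
Among Kapoor and Varga, by roll number (lower first): Kapoor (280) before Varga (653).
Full order: Salazar, Johansson, Kapoor, Varga, Szabo.

Salazar, Johansson, Kapoor, Varga, Szabo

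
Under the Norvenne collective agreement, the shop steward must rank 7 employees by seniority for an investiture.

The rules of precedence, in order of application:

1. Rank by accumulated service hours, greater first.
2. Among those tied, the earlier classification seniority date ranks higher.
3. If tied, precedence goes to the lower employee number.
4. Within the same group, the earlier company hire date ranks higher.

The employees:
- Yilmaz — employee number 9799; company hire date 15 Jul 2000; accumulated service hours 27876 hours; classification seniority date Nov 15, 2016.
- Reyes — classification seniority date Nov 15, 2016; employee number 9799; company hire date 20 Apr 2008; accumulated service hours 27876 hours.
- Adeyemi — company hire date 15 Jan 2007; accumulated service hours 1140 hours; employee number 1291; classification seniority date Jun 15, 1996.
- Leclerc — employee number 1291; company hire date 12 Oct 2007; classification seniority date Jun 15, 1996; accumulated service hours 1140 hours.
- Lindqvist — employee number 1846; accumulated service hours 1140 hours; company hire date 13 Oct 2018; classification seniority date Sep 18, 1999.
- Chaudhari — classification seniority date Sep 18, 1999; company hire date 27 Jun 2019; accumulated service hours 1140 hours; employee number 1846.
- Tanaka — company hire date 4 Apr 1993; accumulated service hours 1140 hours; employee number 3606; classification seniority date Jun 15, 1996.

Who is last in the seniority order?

Chaudhari

By accumulated service hours (higher first): Yilmaz and Reyes (both 27876 hours); then Adeyemi, Leclerc, Tanaka, Lindqvist and Chaudhari (each 1140 hours).
Yilmaz and Reyes both have classification seniority date Nov 15, 2016, so the next rule applies.
Yilmaz and Reyes both have employee number 9799, so the next rule applies.
Among Yilmaz and Reyes, by company hire date (earlier first): Yilmaz (15 Jul 2000) before Reyes (20 Apr 2008).
Among Adeyemi, Leclerc, Tanaka, Lindqvist and Chaudhari, by classification seniority date (earlier first): Adeyemi, Leclerc and Tanaka (Jun 15, 1996) before Lindqvist and Chaudhari (Sep 18, 1999).
Among Adeyemi, Leclerc and Tanaka, by employee number (lower first): Adeyemi and Leclerc (1291) before Tanaka (3606).
Among Adeyemi and Leclerc, by company hire date (earlier first): Adeyemi (15 Jan 2007) before Leclerc (12 Oct 2007).
Lindqvist and Chaudhari both have employee number 1846, so the next rule applies.
Among Lindqvist and Chaudhari, by company hire date (earlier first): Lindqvist (13 Oct 2018) before Chaudhari (27 Jun 2019).
Order: Yilmaz, Reyes, Adeyemi, Leclerc, Tanaka, Lindqvist, Chaudhari.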